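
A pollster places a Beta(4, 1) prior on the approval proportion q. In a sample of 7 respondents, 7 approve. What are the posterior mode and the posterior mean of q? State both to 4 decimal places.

MAP = 1.0000; posterior mean = 0.9167

Posterior: Beta(4+7, 1+0) = Beta(11, 1).
Since β = 1 ≤ 1 and α > 1, the Beta density is monotone increasing on [0,1]; the mode is at 1.
Mean = 11/(11+1) = 0.9167.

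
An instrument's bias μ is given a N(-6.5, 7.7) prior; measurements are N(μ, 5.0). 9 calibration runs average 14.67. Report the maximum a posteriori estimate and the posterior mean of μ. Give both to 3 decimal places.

Posterior for μ is Normal. Precision-weighted mean: (1/7.7·-6.5 + 9/5.0·14.67) / (1/7.7 + 9/5.0) = 13.245.
A Normal posterior is symmetric, so mode = mean.

MAP = 13.245, posterior mean = 13.245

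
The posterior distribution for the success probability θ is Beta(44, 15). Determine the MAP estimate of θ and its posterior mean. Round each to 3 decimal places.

Mode = (44−1)/(44+15−2) = 43/57 = 0.754.
Mean = 44/(44+15) = 44/59 = 0.746.

MAP = 0.754; posterior mean = 0.746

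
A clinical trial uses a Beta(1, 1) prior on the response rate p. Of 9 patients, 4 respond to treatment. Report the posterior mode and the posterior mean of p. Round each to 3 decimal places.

Posterior: Beta(1+4, 1+5) = Beta(5, 6).
Mode = (5−1)/(5+6−2) = 4/9 = 0.444.
With a flat prior the MAP equals the MLE, 4/9.
Mean = 5/(5+6) = 5/11 = 0.455.
The mean is pulled above the mode by the posterior's right skew.

posterior mode = 0.444, posterior mean = 0.455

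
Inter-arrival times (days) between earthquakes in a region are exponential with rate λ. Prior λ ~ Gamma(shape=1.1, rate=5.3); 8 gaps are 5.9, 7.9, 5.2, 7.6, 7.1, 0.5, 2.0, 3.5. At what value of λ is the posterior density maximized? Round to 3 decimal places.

Σ times = 39.7. Posterior: Gamma(shape = 1.1+8 = 9.1, rate = 5.3+39.7 = 45.0).
Mode = (α−1)/β = 8.1/45.0 = 0.180.
Mean = α/β = 9.1/45.0 = 0.202.
This is the posterior mode — the MAP estimate.

0.180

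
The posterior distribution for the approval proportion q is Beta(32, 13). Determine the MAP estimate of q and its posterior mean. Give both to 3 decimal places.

q_MAP = 0.721, E[q|data] = 0.711

Mode = (32−1)/(32+13−2) = 31/43 = 0.721.
Mean = 32/(32+13) = 32/45 = 0.711.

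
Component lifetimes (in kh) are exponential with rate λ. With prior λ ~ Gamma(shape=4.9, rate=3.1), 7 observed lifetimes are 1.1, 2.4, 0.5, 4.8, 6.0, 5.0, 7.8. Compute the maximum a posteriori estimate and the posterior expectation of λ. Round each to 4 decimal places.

Σ times = 27.6. Posterior: Gamma(shape = 4.9+7 = 11.9, rate = 3.1+27.6 = 30.7).
Mode = (α−1)/β = 10.9/30.7 = 0.3550.
Mean = α/β = 11.9/30.7 = 0.3876.

MAP: 0.3550. Posterior mean: 0.3876.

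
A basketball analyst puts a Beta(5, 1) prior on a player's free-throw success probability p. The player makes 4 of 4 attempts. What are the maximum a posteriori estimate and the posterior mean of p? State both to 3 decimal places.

MAP: 1.000. Posterior mean: 0.900.

Posterior: Beta(5+4, 1+0) = Beta(9, 1).
Since β = 1 ≤ 1 and α > 1, the Beta density is monotone increasing on [0,1]; the mode is at 1.
Mean = 9/(9+1) = 0.900.
The posterior is left-skewed, so the mode exceeds the mean.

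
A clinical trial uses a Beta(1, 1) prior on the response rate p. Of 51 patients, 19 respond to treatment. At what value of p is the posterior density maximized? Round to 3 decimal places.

Posterior: Beta(1+19, 1+32) = Beta(20, 33).
Mode = (20−1)/(20+33−2) = 19/51 = 0.373.
With a flat prior the MAP equals the MLE, 19/51.
Mean = 20/(20+33) = 20/53 = 0.377.
This is the posterior mode — the MAP estimate.

0.373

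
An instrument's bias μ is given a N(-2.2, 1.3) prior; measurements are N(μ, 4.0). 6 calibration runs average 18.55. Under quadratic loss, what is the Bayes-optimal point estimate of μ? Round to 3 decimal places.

Posterior for μ is Normal. Precision-weighted mean: (1/1.3·-2.2 + 6/4.0·18.55) / (1/1.3 + 6/4.0) = 11.516.
A Normal posterior is symmetric, so mode = mean.
Quadratic loss ⇒ the optimal estimator is the posterior mean.

11.516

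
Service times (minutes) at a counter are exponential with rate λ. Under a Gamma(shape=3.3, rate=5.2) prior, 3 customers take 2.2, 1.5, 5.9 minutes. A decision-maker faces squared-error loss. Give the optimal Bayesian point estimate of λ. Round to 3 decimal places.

Σ times = 9.6. Posterior: Gamma(shape = 3.3+3 = 6.3, rate = 5.2+9.6 = 14.8).
Mode = (α−1)/β = 5.3/14.8 = 0.358.
Mean = α/β = 6.3/14.8 = 0.426.
Squared-error loss ⇒ the optimal estimator is the posterior mean.

0.426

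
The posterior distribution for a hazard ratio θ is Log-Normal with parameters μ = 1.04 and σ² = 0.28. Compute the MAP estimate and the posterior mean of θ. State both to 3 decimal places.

Mode = exp(μ − σ²) = exp(0.76) = 2.138.
Mean = exp(μ + σ²/2) = exp(1.180) = 3.254.

θ_MAP = 2.138, E[θ|data] = 3.254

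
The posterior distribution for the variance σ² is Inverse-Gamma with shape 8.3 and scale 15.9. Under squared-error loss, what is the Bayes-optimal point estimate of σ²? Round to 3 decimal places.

2.178

Mode = β/(α+1) = 15.9/9.3 = 1.710.
Mean = β/(α−1) = 15.9/7.3 = 2.178.
Squared-error loss ⇒ the optimal estimator is the posterior mean.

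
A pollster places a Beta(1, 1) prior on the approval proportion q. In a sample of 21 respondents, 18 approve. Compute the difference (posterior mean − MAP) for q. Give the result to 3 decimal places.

-0.031

Posterior: Beta(1+18, 1+3) = Beta(19, 4).
Mode = (19−1)/(19+4−2) = 18/21 = 0.857.
With a flat prior the MAP equals the MLE, 18/21.
Mean = 19/(19+4) = 19/23 = 0.826.
Difference = 0.826 − 0.857 = -0.031.
The posterior is left-skewed, so the mode exceeds the mean.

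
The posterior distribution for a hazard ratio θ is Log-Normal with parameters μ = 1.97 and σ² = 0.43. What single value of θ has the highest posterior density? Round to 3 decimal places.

Mode = exp(μ − σ²) = exp(1.54) = 4.665.
Mean = exp(μ + σ²/2) = exp(2.185) = 8.891.
This is the posterior mode — the MAP estimate.

4.665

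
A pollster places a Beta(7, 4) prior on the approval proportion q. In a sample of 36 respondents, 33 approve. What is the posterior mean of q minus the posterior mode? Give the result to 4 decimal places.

Posterior: Beta(7+33, 4+3) = Beta(40, 7).
Mode = (40−1)/(40+7−2) = 39/45 = 0.8667.
Mean = 40/(40+7) = 40/47 = 0.8511.
Difference = 0.8511 − 0.8667 = -0.0156.
Mode > mean: the posterior has a left tail.

-0.0156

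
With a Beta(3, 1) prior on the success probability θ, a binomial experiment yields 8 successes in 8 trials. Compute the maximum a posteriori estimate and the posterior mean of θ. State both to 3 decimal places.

MAP: 1.000. Posterior mean: 0.917.

Posterior: Beta(3+8, 1+0) = Beta(11, 1).
Since β = 1 ≤ 1 and α > 1, the Beta density is monotone increasing on [0,1]; the mode is at 1.
Mean = 11/(11+1) = 0.917.
Mode > mean: the posterior has a left tail.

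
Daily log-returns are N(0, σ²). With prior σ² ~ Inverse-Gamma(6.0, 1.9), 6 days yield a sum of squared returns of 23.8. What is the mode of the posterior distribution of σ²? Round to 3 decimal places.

Posterior: Inverse-Gamma(shape = 6.0+6/2 = 9.0, scale = 1.9+23.8/2 = 13.8).
Mode = β/(α+1) = 13.8/10.0 = 1.380.
Mean = β/(α−1) = 13.8/8.0 = 1.725.
This is the posterior mode — the MAP estimate.

1.380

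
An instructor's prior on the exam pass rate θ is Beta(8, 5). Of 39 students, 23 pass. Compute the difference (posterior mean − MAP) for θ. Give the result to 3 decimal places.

Posterior: Beta(8+23, 5+16) = Beta(31, 21).
Mode = (31−1)/(31+21−2) = 30/50 = 0.600.
Mean = 31/(31+21) = 31/52 = 0.596.
Difference = 0.596 − 0.600 = -0.004.
Left-skewed posterior ⇒ mean < mode.

-0.004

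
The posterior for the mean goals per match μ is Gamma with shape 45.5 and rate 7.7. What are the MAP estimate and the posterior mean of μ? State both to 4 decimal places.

Mode = (α−1)/β = 44.5/7.7 = 5.7792.
Mean = α/β = 45.5/7.7 = 5.9091.
The posterior is right-skewed, so the mean exceeds the mode.

MAP = 5.7792; posterior mean = 5.9091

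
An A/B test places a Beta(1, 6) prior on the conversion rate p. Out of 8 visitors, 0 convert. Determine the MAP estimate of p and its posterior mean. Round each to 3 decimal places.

MAP = 0.000, posterior mean = 0.067

Posterior: Beta(1+0, 6+8) = Beta(1, 14).
Since α = 1 ≤ 1 and β > 1, the Beta density is monotone decreasing on [0,1]; the mode is at 0.
Mean = 1/(1+14) = 0.067.
Right-skewed posterior ⇒ mode < mean.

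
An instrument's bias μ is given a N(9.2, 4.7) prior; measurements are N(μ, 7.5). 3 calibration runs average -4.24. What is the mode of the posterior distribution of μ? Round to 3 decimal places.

0.427

Posterior for μ is Normal. Precision-weighted mean: (1/4.7·9.2 + 3/7.5·-4.24) / (1/4.7 + 3/7.5) = 0.427.
A Normal posterior is symmetric, so mode = mean.
This is the posterior mode — the MAP estimate.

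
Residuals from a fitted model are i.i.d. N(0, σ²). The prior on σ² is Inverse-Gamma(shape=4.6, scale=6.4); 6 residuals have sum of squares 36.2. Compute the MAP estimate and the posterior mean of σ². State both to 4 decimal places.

Posterior: Inverse-Gamma(shape = 4.6+6/2 = 7.6, scale = 6.4+36.2/2 = 24.5).
Mode = β/(α+1) = 24.5/8.6 = 2.8488.
Mean = β/(α−1) = 24.5/6.6 = 3.7121.

MAP: 2.8488. Posterior mean: 3.7121.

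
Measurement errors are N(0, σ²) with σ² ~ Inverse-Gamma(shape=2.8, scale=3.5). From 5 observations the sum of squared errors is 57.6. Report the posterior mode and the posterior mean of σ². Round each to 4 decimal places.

Posterior: Inverse-Gamma(shape = 2.8+5/2 = 5.3, scale = 3.5+57.6/2 = 32.3).
Mode = β/(α+1) = 32.3/6.3 = 5.1270.
Mean = β/(α−1) = 32.3/4.3 = 7.5116.

posterior mode = 5.1270, posterior mean = 7.5116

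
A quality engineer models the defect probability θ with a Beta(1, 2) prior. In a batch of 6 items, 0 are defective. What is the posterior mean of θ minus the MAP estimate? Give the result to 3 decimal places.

0.111

Posterior: Beta(1+0, 2+6) = Beta(1, 8).
Since α = 1 ≤ 1 and β > 1, the Beta density is monotone decreasing on [0,1]; the mode is at 0.
Mean = 1/(1+8) = 0.111.
Difference = 0.111 − 0.000 = 0.111.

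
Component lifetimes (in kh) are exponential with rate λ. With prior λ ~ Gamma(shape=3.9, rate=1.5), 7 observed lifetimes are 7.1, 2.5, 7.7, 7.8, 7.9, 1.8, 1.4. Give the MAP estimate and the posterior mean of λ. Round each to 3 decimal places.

Σ times = 36.2. Posterior: Gamma(shape = 3.9+7 = 10.9, rate = 1.5+36.2 = 37.7).
Mode = (α−1)/β = 9.9/37.7 = 0.263.
Mean = α/β = 10.9/37.7 = 0.289.

MAP = 0.263, posterior mean = 0.289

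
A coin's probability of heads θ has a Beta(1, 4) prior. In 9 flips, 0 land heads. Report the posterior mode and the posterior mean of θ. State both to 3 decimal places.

θ_MAP = 0.000, E[θ|data] = 0.071

Posterior: Beta(1+0, 4+9) = Beta(1, 13).
Since α = 1 ≤ 1 and β > 1, the Beta density is monotone decreasing on [0,1]; the mode is at 0.
Mean = 1/(1+13) = 0.071.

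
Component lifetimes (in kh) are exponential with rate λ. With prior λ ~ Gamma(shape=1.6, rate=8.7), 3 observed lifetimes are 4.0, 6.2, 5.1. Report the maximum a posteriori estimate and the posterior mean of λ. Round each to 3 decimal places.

MAP = 0.150; posterior mean = 0.192

Σ times = 15.3. Posterior: Gamma(shape = 1.6+3 = 4.6, rate = 8.7+15.3 = 24.0).
Mode = (α−1)/β = 3.6/24.0 = 0.150.
Mean = α/β = 4.6/24.0 = 0.192.
The mean is pulled above the mode by the posterior's right skew.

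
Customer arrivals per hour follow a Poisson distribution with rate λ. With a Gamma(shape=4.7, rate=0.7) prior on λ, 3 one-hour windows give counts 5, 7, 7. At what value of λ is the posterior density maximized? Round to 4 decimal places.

Σ counts = 19. Posterior: Gamma(shape = 4.7+19 = 23.7, rate = 0.7+3 = 3.7).
Mode = (α−1)/β = 22.7/3.7 = 6.1351.
Mean = α/β = 23.7/3.7 = 6.4054.
This is the posterior mode — the MAP estimate.

6.1351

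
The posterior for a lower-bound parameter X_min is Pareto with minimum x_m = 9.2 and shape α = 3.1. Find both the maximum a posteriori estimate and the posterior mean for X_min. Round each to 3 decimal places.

The Pareto density is strictly decreasing on [x_m, ∞), so the mode is x_m = 9.200.
Mean = α·x_m/(α−1) = 3.1·9.2/2.1 = 13.581.

X_min_MAP = 9.200, E[X_min|data] = 13.581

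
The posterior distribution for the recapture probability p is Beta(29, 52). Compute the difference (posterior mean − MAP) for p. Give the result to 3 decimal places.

0.004

Mode = (29−1)/(29+52−2) = 28/79 = 0.354.
Mean = 29/(29+52) = 29/81 = 0.358.
Difference = 0.358 − 0.354 = 0.004.
Right-skewed posterior ⇒ mode < mean.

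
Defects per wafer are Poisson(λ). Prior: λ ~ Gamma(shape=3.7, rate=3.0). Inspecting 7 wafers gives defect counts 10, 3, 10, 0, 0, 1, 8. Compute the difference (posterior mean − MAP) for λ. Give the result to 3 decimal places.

0.100

Σ counts = 32. Posterior: Gamma(shape = 3.7+32 = 35.7, rate = 3.0+7 = 10.0).
Mode = (α−1)/β = 34.7/10.0 = 3.470.
Mean = α/β = 35.7/10.0 = 3.570.
Difference = 3.570 − 3.470 = 0.100.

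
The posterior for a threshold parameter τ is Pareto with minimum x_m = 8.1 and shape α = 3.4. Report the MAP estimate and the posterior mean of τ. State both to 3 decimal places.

The Pareto density is strictly decreasing on [x_m, ∞), so the mode is x_m = 8.100.
Mean = α·x_m/(α−1) = 3.4·8.1/2.4 = 11.475.
Right-skewed posterior ⇒ mode < mean.

MAP estimate = 8.100, posterior mean = 11.475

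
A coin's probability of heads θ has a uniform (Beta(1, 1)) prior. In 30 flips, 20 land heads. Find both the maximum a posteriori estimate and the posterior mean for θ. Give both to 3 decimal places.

MAP = 0.667, posterior mean = 0.656

Posterior: Beta(1+20, 1+10) = Beta(21, 11).
Mode = (21−1)/(21+11−2) = 20/30 = 0.667.
With a flat prior the MAP equals the MLE, 20/30.
Mean = 21/(21+11) = 21/32 = 0.656.
The mean is pulled below the mode by the posterior's left skew.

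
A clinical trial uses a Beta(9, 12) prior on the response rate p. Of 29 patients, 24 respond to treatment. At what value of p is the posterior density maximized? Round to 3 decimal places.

Posterior: Beta(9+24, 12+5) = Beta(33, 17).
Mode = (33−1)/(33+17−2) = 32/48 = 0.667.
Mean = 33/(33+17) = 33/50 = 0.660.
This is the posterior mode — the MAP estimate.

0.667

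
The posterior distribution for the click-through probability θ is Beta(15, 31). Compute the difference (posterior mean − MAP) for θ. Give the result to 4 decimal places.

Mode = (15−1)/(15+31−2) = 14/44 = 0.3182.
Mean = 15/(15+31) = 15/46 = 0.3261.
Difference = 0.3261 − 0.3182 = 0.0079.

0.0079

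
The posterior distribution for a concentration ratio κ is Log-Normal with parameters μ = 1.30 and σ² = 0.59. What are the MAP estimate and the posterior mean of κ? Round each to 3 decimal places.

MAP = 2.034; posterior mean = 4.928

Mode = exp(μ − σ²) = exp(0.71) = 2.034.
Mean = exp(μ + σ²/2) = exp(1.595) = 4.928.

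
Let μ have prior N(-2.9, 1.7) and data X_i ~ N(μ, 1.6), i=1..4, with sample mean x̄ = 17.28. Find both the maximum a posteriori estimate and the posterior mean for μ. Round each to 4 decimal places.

μ_MAP = 13.4362, E[μ|data] = 13.4362

Posterior for μ is Normal. Precision-weighted mean: (1/1.7·-2.9 + 4/1.6·17.28) / (1/1.7 + 4/1.6) = 13.4362.
A Normal posterior is symmetric, so mode = mean.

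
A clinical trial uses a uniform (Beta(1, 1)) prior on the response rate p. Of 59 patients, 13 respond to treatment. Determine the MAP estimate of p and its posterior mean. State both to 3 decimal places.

p_MAP = 0.220, E[p|data] = 0.230

Posterior: Beta(1+13, 1+46) = Beta(14, 47).
Mode = (14−1)/(14+47−2) = 13/59 = 0.220.
With a flat prior the MAP equals the MLE, 13/59.
Mean = 14/(14+47) = 14/61 = 0.230.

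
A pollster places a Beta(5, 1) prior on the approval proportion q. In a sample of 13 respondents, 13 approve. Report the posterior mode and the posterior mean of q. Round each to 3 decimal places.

MAP = 1.000; posterior mean = 0.947

Posterior: Beta(5+13, 1+0) = Beta(18, 1).
Since β = 1 ≤ 1 and α > 1, the Beta density is monotone increasing on [0,1]; the mode is at 1.
Mean = 18/(18+1) = 0.947.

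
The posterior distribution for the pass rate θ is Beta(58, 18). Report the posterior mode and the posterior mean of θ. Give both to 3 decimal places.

MAP = 0.770; posterior mean = 0.763

Mode = (58−1)/(58+18−2) = 57/74 = 0.770.
Mean = 58/(58+18) = 58/76 = 0.763.
Left-skewed posterior ⇒ mean < mode.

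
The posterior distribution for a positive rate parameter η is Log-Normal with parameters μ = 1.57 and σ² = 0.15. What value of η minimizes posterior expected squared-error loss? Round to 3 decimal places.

Mode = exp(μ − σ²) = exp(1.42) = 4.137.
Mean = exp(μ + σ²/2) = exp(1.645) = 5.181.
Squared-error loss ⇒ the optimal estimator is the posterior mean.

5.181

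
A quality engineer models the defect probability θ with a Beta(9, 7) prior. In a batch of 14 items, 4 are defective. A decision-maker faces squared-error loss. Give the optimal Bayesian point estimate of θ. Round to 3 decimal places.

Posterior: Beta(9+4, 7+10) = Beta(13, 17).
Mode = (13−1)/(13+17−2) = 12/28 = 0.429.
Mean = 13/(13+17) = 13/30 = 0.433.
Squared-error loss ⇒ the optimal estimator is the posterior mean.

0.433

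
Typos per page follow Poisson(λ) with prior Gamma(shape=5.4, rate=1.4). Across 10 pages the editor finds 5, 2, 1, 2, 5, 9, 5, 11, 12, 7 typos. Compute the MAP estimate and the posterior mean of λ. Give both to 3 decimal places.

Σ counts = 59. Posterior: Gamma(shape = 5.4+59 = 64.4, rate = 1.4+10 = 11.4).
Mode = (α−1)/β = 63.4/11.4 = 5.561.
Mean = α/β = 64.4/11.4 = 5.649.
The mean is pulled above the mode by the posterior's right skew.

MAP: 5.561. Posterior mean: 5.649.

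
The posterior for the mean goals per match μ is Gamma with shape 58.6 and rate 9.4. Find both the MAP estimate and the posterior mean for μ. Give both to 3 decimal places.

Mode = (α−1)/β = 57.6/9.4 = 6.128.
Mean = α/β = 58.6/9.4 = 6.234.

MAP = 6.128; posterior mean = 6.234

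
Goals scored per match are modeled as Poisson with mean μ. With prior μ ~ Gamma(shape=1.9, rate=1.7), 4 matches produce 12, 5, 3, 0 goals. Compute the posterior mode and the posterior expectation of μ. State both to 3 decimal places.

Σ counts = 20. Posterior: Gamma(shape = 1.9+20 = 21.9, rate = 1.7+4 = 5.7).
Mode = (α−1)/β = 20.9/5.7 = 3.667.
Mean = α/β = 21.9/5.7 = 3.842.
Right-skewed posterior ⇒ mode < mean.

μ_MAP = 3.667, E[μ|data] = 3.842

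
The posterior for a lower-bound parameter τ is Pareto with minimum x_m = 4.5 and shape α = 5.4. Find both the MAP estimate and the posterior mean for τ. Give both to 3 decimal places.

MAP estimate = 4.500, posterior mean = 5.523

The Pareto density is strictly decreasing on [x_m, ∞), so the mode is x_m = 4.500.
Mean = α·x_m/(α−1) = 5.4·4.5/4.4 = 5.523.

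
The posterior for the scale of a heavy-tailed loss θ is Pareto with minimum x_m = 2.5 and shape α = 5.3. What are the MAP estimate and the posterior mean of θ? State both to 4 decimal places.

The Pareto density is strictly decreasing on [x_m, ∞), so the mode is x_m = 2.5000.
Mean = α·x_m/(α−1) = 5.3·2.5/4.3 = 3.0814.
The posterior is right-skewed, so the mean exceeds the mode.

MAP estimate = 2.5000, posterior mean = 3.0814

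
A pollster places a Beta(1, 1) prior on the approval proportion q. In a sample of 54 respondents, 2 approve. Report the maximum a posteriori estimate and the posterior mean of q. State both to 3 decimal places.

MAP: 0.037. Posterior mean: 0.054.

Posterior: Beta(1+2, 1+52) = Beta(3, 53).
Mode = (3−1)/(3+53−2) = 2/54 = 0.037.
With a flat prior the MAP equals the MLE, 2/54.
Mean = 3/(3+53) = 3/56 = 0.054.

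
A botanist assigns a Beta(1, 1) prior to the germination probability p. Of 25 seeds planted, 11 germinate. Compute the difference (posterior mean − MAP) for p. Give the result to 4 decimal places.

0.0044

Posterior: Beta(1+11, 1+14) = Beta(12, 15).
Mode = (12−1)/(12+15−2) = 11/25 = 0.4400.
With a flat prior the MAP equals the MLE, 11/25.
Mean = 12/(12+15) = 12/27 = 0.4444.
Difference = 0.4444 − 0.4400 = 0.0044.
Right-skewed posterior ⇒ mode < mean.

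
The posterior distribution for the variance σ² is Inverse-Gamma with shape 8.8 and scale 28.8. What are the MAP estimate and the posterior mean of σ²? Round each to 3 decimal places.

Mode = β/(α+1) = 28.8/9.8 = 2.939.
Mean = β/(α−1) = 28.8/7.8 = 3.692.

MAP = 2.939, posterior mean = 3.692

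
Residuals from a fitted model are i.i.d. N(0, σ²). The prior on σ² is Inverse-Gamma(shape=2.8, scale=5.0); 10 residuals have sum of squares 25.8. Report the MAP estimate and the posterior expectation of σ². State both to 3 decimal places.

MAP: 2.034. Posterior mean: 2.632.

Posterior: Inverse-Gamma(shape = 2.8+10/2 = 7.8, scale = 5.0+25.8/2 = 17.9).
Mode = β/(α+1) = 17.9/8.8 = 2.034.
Mean = β/(α−1) = 17.9/6.8 = 2.632.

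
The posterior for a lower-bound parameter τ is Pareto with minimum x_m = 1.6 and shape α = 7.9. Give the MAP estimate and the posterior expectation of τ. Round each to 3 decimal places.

The Pareto density is strictly decreasing on [x_m, ∞), so the mode is x_m = 1.600.
Mean = α·x_m/(α−1) = 7.9·1.6/6.9 = 1.832.
The mean is pulled above the mode by the posterior's right skew.

MAP = 1.600, posterior mean = 1.832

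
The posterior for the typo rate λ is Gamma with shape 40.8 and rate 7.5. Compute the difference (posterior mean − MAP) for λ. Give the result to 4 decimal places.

Mode = (α−1)/β = 39.8/7.5 = 5.3067.
Mean = α/β = 40.8/7.5 = 5.4400.
Difference = 5.4400 − 5.3067 = 0.1333.

0.1333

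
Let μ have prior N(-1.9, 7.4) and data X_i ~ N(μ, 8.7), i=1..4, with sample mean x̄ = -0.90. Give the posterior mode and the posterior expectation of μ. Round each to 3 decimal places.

Posterior for μ is Normal. Precision-weighted mean: (1/7.4·-1.9 + 4/8.7·-0.90) / (1/7.4 + 4/8.7) = -1.127.
A Normal posterior is symmetric, so mode = mean.

MAP: -1.127. Posterior mean: -1.127.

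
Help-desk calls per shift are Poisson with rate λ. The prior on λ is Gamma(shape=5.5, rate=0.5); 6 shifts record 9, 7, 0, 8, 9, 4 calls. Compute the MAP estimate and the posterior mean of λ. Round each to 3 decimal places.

MAP = 6.385, posterior mean = 6.538

Σ counts = 37. Posterior: Gamma(shape = 5.5+37 = 42.5, rate = 0.5+6 = 6.5).
Mode = (α−1)/β = 41.5/6.5 = 6.385.
Mean = α/β = 42.5/6.5 = 6.538.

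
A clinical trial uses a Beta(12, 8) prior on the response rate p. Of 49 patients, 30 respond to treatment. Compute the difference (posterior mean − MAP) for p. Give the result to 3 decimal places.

Posterior: Beta(12+30, 8+19) = Beta(42, 27).
Mode = (42−1)/(42+27−2) = 41/67 = 0.612.
Mean = 42/(42+27) = 42/69 = 0.609.
Difference = 0.609 − 0.612 = -0.003.
Left-skewed posterior ⇒ mean < mode.

-0.003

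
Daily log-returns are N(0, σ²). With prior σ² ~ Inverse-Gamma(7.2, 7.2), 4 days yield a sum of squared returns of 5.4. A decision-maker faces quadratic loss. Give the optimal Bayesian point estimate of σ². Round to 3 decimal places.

1.207

Posterior: Inverse-Gamma(shape = 7.2+4/2 = 9.2, scale = 7.2+5.4/2 = 9.9).
Mode = β/(α+1) = 9.9/10.2 = 0.971.
Mean = β/(α−1) = 9.9/8.2 = 1.207.
Quadratic loss ⇒ the optimal estimator is the posterior mean.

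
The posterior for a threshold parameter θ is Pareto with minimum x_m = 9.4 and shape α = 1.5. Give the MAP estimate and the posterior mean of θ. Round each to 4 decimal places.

MAP = 9.4000, posterior mean = 28.2000

The Pareto density is strictly decreasing on [x_m, ∞), so the mode is x_m = 9.4000.
Mean = α·x_m/(α−1) = 1.5·9.4/0.5 = 28.2000.
Right-skewed posterior ⇒ mode < mean.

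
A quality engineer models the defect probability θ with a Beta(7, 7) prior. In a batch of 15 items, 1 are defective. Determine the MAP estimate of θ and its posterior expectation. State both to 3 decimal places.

Posterior: Beta(7+1, 7+14) = Beta(8, 21).
Mode = (8−1)/(8+21−2) = 7/27 = 0.259.
Mean = 8/(8+21) = 8/29 = 0.276.
The posterior is right-skewed, so the mean exceeds the mode.

MAP = 0.259, posterior mean = 0.276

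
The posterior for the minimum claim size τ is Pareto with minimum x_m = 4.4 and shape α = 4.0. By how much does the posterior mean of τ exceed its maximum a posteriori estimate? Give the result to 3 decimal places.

The Pareto density is strictly decreasing on [x_m, ∞), so the mode is x_m = 4.400.
Mean = α·x_m/(α−1) = 4.0·4.4/3.0 = 5.867.
Difference = 5.867 − 4.400 = 1.467.

1.467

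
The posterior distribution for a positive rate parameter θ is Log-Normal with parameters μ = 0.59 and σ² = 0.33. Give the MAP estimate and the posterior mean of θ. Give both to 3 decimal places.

Mode = exp(μ − σ²) = exp(0.26) = 1.297.
Mean = exp(μ + σ²/2) = exp(0.755) = 2.128.

θ_MAP = 1.297, E[θ|data] = 2.128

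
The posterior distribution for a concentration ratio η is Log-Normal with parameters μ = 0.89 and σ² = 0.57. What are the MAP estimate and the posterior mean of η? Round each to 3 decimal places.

Mode = exp(μ − σ²) = exp(0.32) = 1.377.
Mean = exp(μ + σ²/2) = exp(1.175) = 3.238.

MAP: 1.377. Posterior mean: 3.238.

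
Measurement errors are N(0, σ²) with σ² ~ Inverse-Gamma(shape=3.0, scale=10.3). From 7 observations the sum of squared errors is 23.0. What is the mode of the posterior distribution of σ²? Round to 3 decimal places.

2.907

Posterior: Inverse-Gamma(shape = 3.0+7/2 = 6.5, scale = 10.3+23.0/2 = 21.8).
Mode = β/(α+1) = 21.8/7.5 = 2.907.
Mean = β/(α−1) = 21.8/5.5 = 3.964.
This is the posterior mode — the MAP estimate.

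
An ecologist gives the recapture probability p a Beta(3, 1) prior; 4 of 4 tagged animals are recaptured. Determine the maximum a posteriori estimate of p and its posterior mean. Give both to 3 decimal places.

Posterior: Beta(3+4, 1+0) = Beta(7, 1).
Since β = 1 ≤ 1 and α > 1, the Beta density is monotone increasing on [0,1]; the mode is at 1.
Mean = 7/(7+1) = 0.875.
Mode > mean: the posterior has a left tail.

MAP = 1.000, posterior mean = 0.875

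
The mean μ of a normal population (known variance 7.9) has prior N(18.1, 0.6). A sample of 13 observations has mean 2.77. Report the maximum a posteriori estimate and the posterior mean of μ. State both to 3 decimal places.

Posterior for μ is Normal. Precision-weighted mean: (1/0.6·18.1 + 13/7.9·2.77) / (1/0.6 + 13/7.9) = 10.484.
A Normal posterior is symmetric, so mode = mean.

MAP: 10.484. Posterior mean: 10.484.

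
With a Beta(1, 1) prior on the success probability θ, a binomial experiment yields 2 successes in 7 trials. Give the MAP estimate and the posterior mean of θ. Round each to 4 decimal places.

Posterior: Beta(1+2, 1+5) = Beta(3, 6).
Mode = (3−1)/(3+6−2) = 2/7 = 0.2857.
With a flat prior the MAP equals the MLE, 2/7.
Mean = 3/(3+6) = 3/9 = 0.3333.

MAP = 0.2857, posterior mean = 0.3333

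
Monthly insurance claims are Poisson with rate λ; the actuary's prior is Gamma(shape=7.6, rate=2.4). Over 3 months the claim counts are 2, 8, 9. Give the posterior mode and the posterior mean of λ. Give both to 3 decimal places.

MAP = 4.741, posterior mean = 4.926

Σ counts = 19. Posterior: Gamma(shape = 7.6+19 = 26.6, rate = 2.4+3 = 5.4).
Mode = (α−1)/β = 25.6/5.4 = 4.741.
Mean = α/β = 26.6/5.4 = 4.926.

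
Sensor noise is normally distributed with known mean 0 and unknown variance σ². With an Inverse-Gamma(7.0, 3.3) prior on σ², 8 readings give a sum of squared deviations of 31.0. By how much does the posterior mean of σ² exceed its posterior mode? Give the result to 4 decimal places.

Posterior: Inverse-Gamma(shape = 7.0+8/2 = 11.0, scale = 3.3+31.0/2 = 18.8).
Mode = β/(α+1) = 18.8/12.0 = 1.5667.
Mean = β/(α−1) = 18.8/10.0 = 1.8800.
Difference = 1.8800 − 1.5667 = 0.3133.

0.3133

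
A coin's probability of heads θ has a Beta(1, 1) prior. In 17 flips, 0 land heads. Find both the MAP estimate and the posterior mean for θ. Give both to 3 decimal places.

MAP: 0.000. Posterior mean: 0.053.

Posterior: Beta(1+0, 1+17) = Beta(1, 18).
Since α = 1 ≤ 1 and β > 1, the Beta density is monotone decreasing on [0,1]; the mode is at 0.
Mean = 1/(1+18) = 0.053.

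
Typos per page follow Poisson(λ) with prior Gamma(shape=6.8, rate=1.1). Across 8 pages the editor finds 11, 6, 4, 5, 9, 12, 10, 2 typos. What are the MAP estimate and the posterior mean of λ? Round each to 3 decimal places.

Σ counts = 59. Posterior: Gamma(shape = 6.8+59 = 65.8, rate = 1.1+8 = 9.1).
Mode = (α−1)/β = 64.8/9.1 = 7.121.
Mean = α/β = 65.8/9.1 = 7.231.
The posterior is right-skewed, so the mean exceeds the mode.

MAP = 7.121; posterior mean = 7.231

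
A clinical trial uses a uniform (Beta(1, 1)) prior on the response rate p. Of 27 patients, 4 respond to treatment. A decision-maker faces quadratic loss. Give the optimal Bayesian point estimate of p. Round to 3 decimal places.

Posterior: Beta(1+4, 1+23) = Beta(5, 24).
Mode = (5−1)/(5+24−2) = 4/27 = 0.148.
With a flat prior the MAP equals the MLE, 4/27.
Mean = 5/(5+24) = 5/29 = 0.172.
Quadratic loss ⇒ the optimal estimator is the posterior mean.

0.172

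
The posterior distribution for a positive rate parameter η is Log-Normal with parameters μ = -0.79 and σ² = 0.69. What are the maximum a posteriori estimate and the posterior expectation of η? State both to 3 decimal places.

MAP = 0.228; posterior mean = 0.641

Mode = exp(μ − σ²) = exp(-1.48) = 0.228.
Mean = exp(μ + σ²/2) = exp(-0.445) = 0.641.
Right-skewed posterior ⇒ mode < mean.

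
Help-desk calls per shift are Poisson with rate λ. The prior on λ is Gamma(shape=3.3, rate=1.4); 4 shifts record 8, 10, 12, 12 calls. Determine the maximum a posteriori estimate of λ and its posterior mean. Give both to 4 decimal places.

Σ counts = 42. Posterior: Gamma(shape = 3.3+42 = 45.3, rate = 1.4+4 = 5.4).
Mode = (α−1)/β = 44.3/5.4 = 8.2037.
Mean = α/β = 45.3/5.4 = 8.3889.

maximum a posteriori estimate = 8.2037, posterior mean = 8.3889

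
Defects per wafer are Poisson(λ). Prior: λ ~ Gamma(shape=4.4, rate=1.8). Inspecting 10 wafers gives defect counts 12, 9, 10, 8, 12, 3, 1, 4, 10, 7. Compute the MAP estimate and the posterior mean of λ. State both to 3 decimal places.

MAP: 6.729. Posterior mean: 6.814.

Σ counts = 76. Posterior: Gamma(shape = 4.4+76 = 80.4, rate = 1.8+10 = 11.8).
Mode = (α−1)/β = 79.4/11.8 = 6.729.
Mean = α/β = 80.4/11.8 = 6.814.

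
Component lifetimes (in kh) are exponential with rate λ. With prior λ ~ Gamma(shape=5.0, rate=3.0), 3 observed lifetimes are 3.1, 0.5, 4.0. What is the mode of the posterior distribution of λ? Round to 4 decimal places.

0.6604

Σ times = 7.6. Posterior: Gamma(shape = 5.0+3 = 8.0, rate = 3.0+7.6 = 10.6).
Mode = (α−1)/β = 7.0/10.6 = 0.6604.
Mean = α/β = 8.0/10.6 = 0.7547.
This is the posterior mode — the MAP estimate.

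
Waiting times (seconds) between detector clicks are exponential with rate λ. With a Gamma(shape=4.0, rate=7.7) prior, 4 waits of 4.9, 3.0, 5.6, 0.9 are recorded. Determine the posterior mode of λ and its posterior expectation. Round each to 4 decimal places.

Σ times = 14.4. Posterior: Gamma(shape = 4.0+4 = 8.0, rate = 7.7+14.4 = 22.1).
Mode = (α−1)/β = 7.0/22.1 = 0.3167.
Mean = α/β = 8.0/22.1 = 0.3620.
Mean > mode: the posterior has a right tail.

λ_MAP = 0.3167, E[λ|data] = 0.3620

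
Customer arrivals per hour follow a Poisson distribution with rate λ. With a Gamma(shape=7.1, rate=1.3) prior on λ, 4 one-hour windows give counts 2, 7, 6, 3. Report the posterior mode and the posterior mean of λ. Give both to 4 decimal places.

Σ counts = 18. Posterior: Gamma(shape = 7.1+18 = 25.1, rate = 1.3+4 = 5.3).
Mode = (α−1)/β = 24.1/5.3 = 4.5472.
Mean = α/β = 25.1/5.3 = 4.7358.

MAP = 4.5472; posterior mean = 4.7358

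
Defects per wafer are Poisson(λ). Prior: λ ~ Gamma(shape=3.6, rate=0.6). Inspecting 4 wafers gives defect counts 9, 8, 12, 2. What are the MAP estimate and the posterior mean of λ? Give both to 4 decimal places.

MAP = 7.3043; posterior mean = 7.5217

Σ counts = 31. Posterior: Gamma(shape = 3.6+31 = 34.6, rate = 0.6+4 = 4.6).
Mode = (α−1)/β = 33.6/4.6 = 7.3043.
Mean = α/β = 34.6/4.6 = 7.5217.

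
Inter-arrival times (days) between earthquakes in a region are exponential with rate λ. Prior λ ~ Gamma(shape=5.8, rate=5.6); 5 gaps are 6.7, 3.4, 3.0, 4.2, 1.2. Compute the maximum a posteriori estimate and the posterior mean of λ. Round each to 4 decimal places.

MAP = 0.4066, posterior mean = 0.4481

Σ times = 18.5. Posterior: Gamma(shape = 5.8+5 = 10.8, rate = 5.6+18.5 = 24.1).
Mode = (α−1)/β = 9.8/24.1 = 0.4066.
Mean = α/β = 10.8/24.1 = 0.4481.
Mean > mode: the posterior has a right tail.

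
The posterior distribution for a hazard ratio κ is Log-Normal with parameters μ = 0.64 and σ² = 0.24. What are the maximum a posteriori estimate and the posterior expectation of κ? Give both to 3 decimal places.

maximum a posteriori estimate = 1.492, posterior expectation = 2.138

Mode = exp(μ − σ²) = exp(0.40) = 1.492.
Mean = exp(μ + σ²/2) = exp(0.760) = 2.138.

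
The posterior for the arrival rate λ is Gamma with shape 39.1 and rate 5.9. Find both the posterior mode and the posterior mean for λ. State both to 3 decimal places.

Mode = (α−1)/β = 38.1/5.9 = 6.458.
Mean = α/β = 39.1/5.9 = 6.627.

posterior mode = 6.458, posterior mean = 6.627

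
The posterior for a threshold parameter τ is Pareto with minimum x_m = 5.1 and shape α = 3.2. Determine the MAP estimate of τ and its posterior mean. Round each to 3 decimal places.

MAP = 5.100; posterior mean = 7.418

The Pareto density is strictly decreasing on [x_m, ∞), so the mode is x_m = 5.100.
Mean = α·x_m/(α−1) = 3.2·5.1/2.2 = 7.418.
Mean > mode: the posterior has a right tail.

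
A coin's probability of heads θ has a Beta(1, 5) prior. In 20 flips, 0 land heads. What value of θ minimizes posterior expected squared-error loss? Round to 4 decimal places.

Posterior: Beta(1+0, 5+20) = Beta(1, 25).
Since α = 1 ≤ 1 and β > 1, the Beta density is monotone decreasing on [0,1]; the mode is at 0.
Mean = 1/(1+25) = 0.0385.
Squared-error loss ⇒ the optimal estimator is the posterior mean.

0.0385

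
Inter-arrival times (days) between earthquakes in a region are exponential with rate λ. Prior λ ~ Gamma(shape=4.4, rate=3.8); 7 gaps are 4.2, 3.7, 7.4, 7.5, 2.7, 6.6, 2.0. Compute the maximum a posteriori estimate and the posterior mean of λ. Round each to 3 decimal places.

Σ times = 34.1. Posterior: Gamma(shape = 4.4+7 = 11.4, rate = 3.8+34.1 = 37.9).
Mode = (α−1)/β = 10.4/37.9 = 0.274.
Mean = α/β = 11.4/37.9 = 0.301.
The mean is pulled above the mode by the posterior's right skew.

maximum a posteriori estimate = 0.274, posterior mean = 0.301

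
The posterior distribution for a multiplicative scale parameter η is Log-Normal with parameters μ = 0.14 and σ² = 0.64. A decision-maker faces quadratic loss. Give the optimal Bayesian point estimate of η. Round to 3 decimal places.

Mode = exp(μ − σ²) = exp(-0.50) = 0.607.
Mean = exp(μ + σ²/2) = exp(0.460) = 1.584.
Quadratic loss ⇒ the optimal estimator is the posterior mean.

1.584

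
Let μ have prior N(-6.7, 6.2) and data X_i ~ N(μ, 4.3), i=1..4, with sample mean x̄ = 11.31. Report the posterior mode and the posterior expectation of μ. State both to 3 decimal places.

Posterior for μ is Normal. Precision-weighted mean: (1/6.2·-6.7 + 4/4.3·11.31) / (1/6.2 + 4/4.3) = 8.649.
A Normal posterior is symmetric, so mode = mean.

MAP = 8.649; posterior mean = 8.649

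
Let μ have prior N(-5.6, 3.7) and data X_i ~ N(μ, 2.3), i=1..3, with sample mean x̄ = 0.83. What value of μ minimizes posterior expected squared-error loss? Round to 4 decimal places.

-0.2737

Posterior for μ is Normal. Precision-weighted mean: (1/3.7·-5.6 + 3/2.3·0.83) / (1/3.7 + 3/2.3) = -0.2737.
A Normal posterior is symmetric, so mode = mean.
Squared-error loss ⇒ the optimal estimator is the posterior mean.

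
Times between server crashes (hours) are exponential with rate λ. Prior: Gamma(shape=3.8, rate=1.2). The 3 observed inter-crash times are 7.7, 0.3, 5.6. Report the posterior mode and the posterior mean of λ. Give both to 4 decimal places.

MAP = 0.3919; posterior mean = 0.4595

Σ times = 13.6. Posterior: Gamma(shape = 3.8+3 = 6.8, rate = 1.2+13.6 = 14.8).
Mode = (α−1)/β = 5.8/14.8 = 0.3919.
Mean = α/β = 6.8/14.8 = 0.4595.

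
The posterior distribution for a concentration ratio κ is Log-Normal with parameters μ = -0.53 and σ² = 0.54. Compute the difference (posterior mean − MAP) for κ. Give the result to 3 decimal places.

0.428

Mode = exp(μ − σ²) = exp(-1.07) = 0.343.
Mean = exp(μ + σ²/2) = exp(-0.260) = 0.771.
Difference = 0.771 − 0.343 = 0.428.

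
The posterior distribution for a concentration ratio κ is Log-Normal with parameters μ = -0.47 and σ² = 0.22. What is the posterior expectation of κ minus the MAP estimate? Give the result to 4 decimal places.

Mode = exp(μ − σ²) = exp(-0.69) = 0.5016.
Mean = exp(μ + σ²/2) = exp(-0.360) = 0.6977.
Difference = 0.6977 − 0.5016 = 0.1961.
The mean is pulled above the mode by the posterior's right skew.

0.1961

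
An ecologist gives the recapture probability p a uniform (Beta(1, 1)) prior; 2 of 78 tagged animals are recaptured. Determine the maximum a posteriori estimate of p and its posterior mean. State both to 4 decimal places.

maximum a posteriori estimate = 0.0256, posterior mean = 0.0375

Posterior: Beta(1+2, 1+76) = Beta(3, 77).
Mode = (3−1)/(3+77−2) = 2/78 = 0.0256.
Mean = 3/(3+77) = 3/80 = 0.0375.
The mean is pulled above the mode by the posterior's right skew.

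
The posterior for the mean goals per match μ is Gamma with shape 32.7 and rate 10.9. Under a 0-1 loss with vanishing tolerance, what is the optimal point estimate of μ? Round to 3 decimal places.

Mode = (α−1)/β = 31.7/10.9 = 2.908.
Mean = α/β = 32.7/10.9 = 3.000.
This is the posterior mode — the MAP estimate.

2.908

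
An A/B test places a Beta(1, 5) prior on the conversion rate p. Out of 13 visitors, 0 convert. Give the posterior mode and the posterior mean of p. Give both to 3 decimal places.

MAP = 0.000; posterior mean = 0.053

Posterior: Beta(1+0, 5+13) = Beta(1, 18).
Since α = 1 ≤ 1 and β > 1, the Beta density is monotone decreasing on [0,1]; the mode is at 0.
Mean = 1/(1+18) = 0.053.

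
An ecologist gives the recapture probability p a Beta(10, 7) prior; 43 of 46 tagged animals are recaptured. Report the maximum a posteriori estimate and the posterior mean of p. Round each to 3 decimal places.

Posterior: Beta(10+43, 7+3) = Beta(53, 10).
Mode = (53−1)/(53+10−2) = 52/61 = 0.852.
Mean = 53/(53+10) = 53/63 = 0.841.

maximum a posteriori estimate = 0.852, posterior mean = 0.841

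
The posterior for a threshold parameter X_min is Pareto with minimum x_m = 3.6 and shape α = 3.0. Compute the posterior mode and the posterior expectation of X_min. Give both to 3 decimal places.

The Pareto density is strictly decreasing on [x_m, ∞), so the mode is x_m = 3.600.
Mean = α·x_m/(α−1) = 3.0·3.6/2.0 = 5.400.

posterior mode = 3.600, posterior expectation = 5.400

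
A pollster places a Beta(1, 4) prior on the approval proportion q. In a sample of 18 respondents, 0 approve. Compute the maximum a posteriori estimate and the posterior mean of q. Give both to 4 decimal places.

MAP: 0.0000. Posterior mean: 0.0435.

Posterior: Beta(1+0, 4+18) = Beta(1, 22).
Since α = 1 ≤ 1 and β > 1, the Beta density is monotone decreasing on [0,1]; the mode is at 0.
Mean = 1/(1+22) = 0.0435.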